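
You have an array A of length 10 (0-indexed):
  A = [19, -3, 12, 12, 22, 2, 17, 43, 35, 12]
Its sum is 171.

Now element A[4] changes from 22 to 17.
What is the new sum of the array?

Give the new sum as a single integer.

Old value at index 4: 22
New value at index 4: 17
Delta = 17 - 22 = -5
New sum = old_sum + delta = 171 + (-5) = 166

Answer: 166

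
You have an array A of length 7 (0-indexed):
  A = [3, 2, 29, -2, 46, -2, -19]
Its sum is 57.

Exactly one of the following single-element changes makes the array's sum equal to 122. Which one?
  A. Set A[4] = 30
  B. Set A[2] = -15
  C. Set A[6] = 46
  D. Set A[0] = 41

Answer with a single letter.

Option A: A[4] 46->30, delta=-16, new_sum=57+(-16)=41
Option B: A[2] 29->-15, delta=-44, new_sum=57+(-44)=13
Option C: A[6] -19->46, delta=65, new_sum=57+(65)=122 <-- matches target
Option D: A[0] 3->41, delta=38, new_sum=57+(38)=95

Answer: C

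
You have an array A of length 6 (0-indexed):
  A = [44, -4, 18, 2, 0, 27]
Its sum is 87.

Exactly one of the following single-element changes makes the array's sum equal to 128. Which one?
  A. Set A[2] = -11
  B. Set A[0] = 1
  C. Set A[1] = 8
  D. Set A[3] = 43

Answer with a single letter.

Option A: A[2] 18->-11, delta=-29, new_sum=87+(-29)=58
Option B: A[0] 44->1, delta=-43, new_sum=87+(-43)=44
Option C: A[1] -4->8, delta=12, new_sum=87+(12)=99
Option D: A[3] 2->43, delta=41, new_sum=87+(41)=128 <-- matches target

Answer: D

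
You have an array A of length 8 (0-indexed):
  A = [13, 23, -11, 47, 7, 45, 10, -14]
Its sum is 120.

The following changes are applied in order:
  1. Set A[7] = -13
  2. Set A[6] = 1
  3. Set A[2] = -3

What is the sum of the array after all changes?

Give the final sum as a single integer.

Answer: 120

Derivation:
Initial sum: 120
Change 1: A[7] -14 -> -13, delta = 1, sum = 121
Change 2: A[6] 10 -> 1, delta = -9, sum = 112
Change 3: A[2] -11 -> -3, delta = 8, sum = 120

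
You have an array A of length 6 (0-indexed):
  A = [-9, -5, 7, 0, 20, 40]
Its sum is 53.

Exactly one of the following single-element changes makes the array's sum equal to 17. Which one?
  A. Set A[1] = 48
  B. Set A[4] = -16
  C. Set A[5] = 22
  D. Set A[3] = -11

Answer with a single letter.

Answer: B

Derivation:
Option A: A[1] -5->48, delta=53, new_sum=53+(53)=106
Option B: A[4] 20->-16, delta=-36, new_sum=53+(-36)=17 <-- matches target
Option C: A[5] 40->22, delta=-18, new_sum=53+(-18)=35
Option D: A[3] 0->-11, delta=-11, new_sum=53+(-11)=42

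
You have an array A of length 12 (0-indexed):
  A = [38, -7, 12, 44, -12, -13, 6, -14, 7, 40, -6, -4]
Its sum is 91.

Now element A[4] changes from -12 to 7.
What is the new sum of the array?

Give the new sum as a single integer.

Old value at index 4: -12
New value at index 4: 7
Delta = 7 - -12 = 19
New sum = old_sum + delta = 91 + (19) = 110

Answer: 110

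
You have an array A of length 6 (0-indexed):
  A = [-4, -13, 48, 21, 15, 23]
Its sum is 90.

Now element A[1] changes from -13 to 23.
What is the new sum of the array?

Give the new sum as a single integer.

Old value at index 1: -13
New value at index 1: 23
Delta = 23 - -13 = 36
New sum = old_sum + delta = 90 + (36) = 126

Answer: 126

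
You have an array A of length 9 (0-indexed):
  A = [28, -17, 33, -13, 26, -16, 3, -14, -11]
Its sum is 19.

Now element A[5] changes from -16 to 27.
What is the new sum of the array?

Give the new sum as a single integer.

Old value at index 5: -16
New value at index 5: 27
Delta = 27 - -16 = 43
New sum = old_sum + delta = 19 + (43) = 62

Answer: 62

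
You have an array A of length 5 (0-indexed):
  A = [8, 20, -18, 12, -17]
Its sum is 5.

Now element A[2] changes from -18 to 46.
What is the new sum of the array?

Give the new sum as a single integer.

Old value at index 2: -18
New value at index 2: 46
Delta = 46 - -18 = 64
New sum = old_sum + delta = 5 + (64) = 69

Answer: 69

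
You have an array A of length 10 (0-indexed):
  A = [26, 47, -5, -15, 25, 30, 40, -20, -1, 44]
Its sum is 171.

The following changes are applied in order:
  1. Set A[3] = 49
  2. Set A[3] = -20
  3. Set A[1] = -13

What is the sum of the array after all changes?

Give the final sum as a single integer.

Answer: 106

Derivation:
Initial sum: 171
Change 1: A[3] -15 -> 49, delta = 64, sum = 235
Change 2: A[3] 49 -> -20, delta = -69, sum = 166
Change 3: A[1] 47 -> -13, delta = -60, sum = 106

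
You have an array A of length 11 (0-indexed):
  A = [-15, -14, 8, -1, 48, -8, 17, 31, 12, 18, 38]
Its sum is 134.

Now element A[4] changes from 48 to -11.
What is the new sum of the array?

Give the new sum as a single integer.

Answer: 75

Derivation:
Old value at index 4: 48
New value at index 4: -11
Delta = -11 - 48 = -59
New sum = old_sum + delta = 134 + (-59) = 75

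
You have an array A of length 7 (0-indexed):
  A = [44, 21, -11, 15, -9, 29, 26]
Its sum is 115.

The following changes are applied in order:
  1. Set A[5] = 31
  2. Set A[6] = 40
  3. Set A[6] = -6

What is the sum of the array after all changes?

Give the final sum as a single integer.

Answer: 85

Derivation:
Initial sum: 115
Change 1: A[5] 29 -> 31, delta = 2, sum = 117
Change 2: A[6] 26 -> 40, delta = 14, sum = 131
Change 3: A[6] 40 -> -6, delta = -46, sum = 85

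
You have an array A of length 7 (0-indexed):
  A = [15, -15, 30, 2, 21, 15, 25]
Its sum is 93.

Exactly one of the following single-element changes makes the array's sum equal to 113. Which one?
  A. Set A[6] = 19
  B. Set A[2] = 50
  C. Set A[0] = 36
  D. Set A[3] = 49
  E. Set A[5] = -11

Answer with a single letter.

Answer: B

Derivation:
Option A: A[6] 25->19, delta=-6, new_sum=93+(-6)=87
Option B: A[2] 30->50, delta=20, new_sum=93+(20)=113 <-- matches target
Option C: A[0] 15->36, delta=21, new_sum=93+(21)=114
Option D: A[3] 2->49, delta=47, new_sum=93+(47)=140
Option E: A[5] 15->-11, delta=-26, new_sum=93+(-26)=67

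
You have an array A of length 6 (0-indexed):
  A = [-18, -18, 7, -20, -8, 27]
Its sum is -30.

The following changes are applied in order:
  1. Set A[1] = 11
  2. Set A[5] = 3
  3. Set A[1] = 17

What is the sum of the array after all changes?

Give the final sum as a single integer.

Answer: -19

Derivation:
Initial sum: -30
Change 1: A[1] -18 -> 11, delta = 29, sum = -1
Change 2: A[5] 27 -> 3, delta = -24, sum = -25
Change 3: A[1] 11 -> 17, delta = 6, sum = -19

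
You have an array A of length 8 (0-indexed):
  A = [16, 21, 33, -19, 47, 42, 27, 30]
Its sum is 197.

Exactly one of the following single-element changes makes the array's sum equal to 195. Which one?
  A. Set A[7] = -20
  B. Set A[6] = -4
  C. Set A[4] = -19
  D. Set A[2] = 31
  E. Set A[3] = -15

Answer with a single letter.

Answer: D

Derivation:
Option A: A[7] 30->-20, delta=-50, new_sum=197+(-50)=147
Option B: A[6] 27->-4, delta=-31, new_sum=197+(-31)=166
Option C: A[4] 47->-19, delta=-66, new_sum=197+(-66)=131
Option D: A[2] 33->31, delta=-2, new_sum=197+(-2)=195 <-- matches target
Option E: A[3] -19->-15, delta=4, new_sum=197+(4)=201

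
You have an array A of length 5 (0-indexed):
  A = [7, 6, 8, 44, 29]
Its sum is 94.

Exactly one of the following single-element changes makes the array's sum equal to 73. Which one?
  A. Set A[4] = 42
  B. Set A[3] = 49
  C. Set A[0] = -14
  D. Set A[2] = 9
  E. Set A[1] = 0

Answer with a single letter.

Option A: A[4] 29->42, delta=13, new_sum=94+(13)=107
Option B: A[3] 44->49, delta=5, new_sum=94+(5)=99
Option C: A[0] 7->-14, delta=-21, new_sum=94+(-21)=73 <-- matches target
Option D: A[2] 8->9, delta=1, new_sum=94+(1)=95
Option E: A[1] 6->0, delta=-6, new_sum=94+(-6)=88

Answer: C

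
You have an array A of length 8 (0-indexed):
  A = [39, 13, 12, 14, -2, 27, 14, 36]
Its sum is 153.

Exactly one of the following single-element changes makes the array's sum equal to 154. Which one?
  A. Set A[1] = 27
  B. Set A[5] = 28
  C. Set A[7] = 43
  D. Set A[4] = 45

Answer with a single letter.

Option A: A[1] 13->27, delta=14, new_sum=153+(14)=167
Option B: A[5] 27->28, delta=1, new_sum=153+(1)=154 <-- matches target
Option C: A[7] 36->43, delta=7, new_sum=153+(7)=160
Option D: A[4] -2->45, delta=47, new_sum=153+(47)=200

Answer: B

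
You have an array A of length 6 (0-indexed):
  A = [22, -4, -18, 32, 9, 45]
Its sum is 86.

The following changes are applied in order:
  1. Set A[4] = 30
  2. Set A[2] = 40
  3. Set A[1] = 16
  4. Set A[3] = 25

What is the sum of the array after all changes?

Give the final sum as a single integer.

Answer: 178

Derivation:
Initial sum: 86
Change 1: A[4] 9 -> 30, delta = 21, sum = 107
Change 2: A[2] -18 -> 40, delta = 58, sum = 165
Change 3: A[1] -4 -> 16, delta = 20, sum = 185
Change 4: A[3] 32 -> 25, delta = -7, sum = 178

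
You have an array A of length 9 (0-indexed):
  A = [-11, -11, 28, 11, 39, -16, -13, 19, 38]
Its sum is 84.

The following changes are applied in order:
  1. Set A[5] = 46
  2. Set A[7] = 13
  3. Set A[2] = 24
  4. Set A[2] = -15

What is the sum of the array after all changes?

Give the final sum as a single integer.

Initial sum: 84
Change 1: A[5] -16 -> 46, delta = 62, sum = 146
Change 2: A[7] 19 -> 13, delta = -6, sum = 140
Change 3: A[2] 28 -> 24, delta = -4, sum = 136
Change 4: A[2] 24 -> -15, delta = -39, sum = 97

Answer: 97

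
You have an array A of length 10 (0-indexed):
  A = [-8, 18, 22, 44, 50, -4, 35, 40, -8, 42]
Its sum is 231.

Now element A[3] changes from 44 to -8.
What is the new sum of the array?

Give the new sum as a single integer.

Old value at index 3: 44
New value at index 3: -8
Delta = -8 - 44 = -52
New sum = old_sum + delta = 231 + (-52) = 179

Answer: 179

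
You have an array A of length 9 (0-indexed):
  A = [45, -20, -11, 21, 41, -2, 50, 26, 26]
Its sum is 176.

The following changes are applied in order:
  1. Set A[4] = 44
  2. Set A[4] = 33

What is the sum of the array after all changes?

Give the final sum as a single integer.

Answer: 168

Derivation:
Initial sum: 176
Change 1: A[4] 41 -> 44, delta = 3, sum = 179
Change 2: A[4] 44 -> 33, delta = -11, sum = 168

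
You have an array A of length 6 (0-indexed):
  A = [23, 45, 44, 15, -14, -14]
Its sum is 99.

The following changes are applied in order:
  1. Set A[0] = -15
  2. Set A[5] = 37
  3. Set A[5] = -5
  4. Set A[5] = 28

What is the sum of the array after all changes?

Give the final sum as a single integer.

Answer: 103

Derivation:
Initial sum: 99
Change 1: A[0] 23 -> -15, delta = -38, sum = 61
Change 2: A[5] -14 -> 37, delta = 51, sum = 112
Change 3: A[5] 37 -> -5, delta = -42, sum = 70
Change 4: A[5] -5 -> 28, delta = 33, sum = 103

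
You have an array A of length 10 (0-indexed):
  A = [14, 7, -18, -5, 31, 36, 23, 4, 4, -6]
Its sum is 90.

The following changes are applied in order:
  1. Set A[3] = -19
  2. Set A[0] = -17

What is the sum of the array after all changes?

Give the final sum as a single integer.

Initial sum: 90
Change 1: A[3] -5 -> -19, delta = -14, sum = 76
Change 2: A[0] 14 -> -17, delta = -31, sum = 45

Answer: 45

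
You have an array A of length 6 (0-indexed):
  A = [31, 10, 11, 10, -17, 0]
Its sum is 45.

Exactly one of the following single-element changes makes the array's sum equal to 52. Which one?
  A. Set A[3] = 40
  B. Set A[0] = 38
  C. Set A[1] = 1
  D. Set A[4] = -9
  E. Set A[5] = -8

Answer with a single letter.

Answer: B

Derivation:
Option A: A[3] 10->40, delta=30, new_sum=45+(30)=75
Option B: A[0] 31->38, delta=7, new_sum=45+(7)=52 <-- matches target
Option C: A[1] 10->1, delta=-9, new_sum=45+(-9)=36
Option D: A[4] -17->-9, delta=8, new_sum=45+(8)=53
Option E: A[5] 0->-8, delta=-8, new_sum=45+(-8)=37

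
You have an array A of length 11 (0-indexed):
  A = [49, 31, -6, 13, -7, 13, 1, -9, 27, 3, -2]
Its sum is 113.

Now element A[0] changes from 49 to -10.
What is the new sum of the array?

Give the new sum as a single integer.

Answer: 54

Derivation:
Old value at index 0: 49
New value at index 0: -10
Delta = -10 - 49 = -59
New sum = old_sum + delta = 113 + (-59) = 54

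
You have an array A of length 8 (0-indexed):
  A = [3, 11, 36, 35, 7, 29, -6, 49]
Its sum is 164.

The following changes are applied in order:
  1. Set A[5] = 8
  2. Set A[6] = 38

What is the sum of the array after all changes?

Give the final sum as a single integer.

Initial sum: 164
Change 1: A[5] 29 -> 8, delta = -21, sum = 143
Change 2: A[6] -6 -> 38, delta = 44, sum = 187

Answer: 187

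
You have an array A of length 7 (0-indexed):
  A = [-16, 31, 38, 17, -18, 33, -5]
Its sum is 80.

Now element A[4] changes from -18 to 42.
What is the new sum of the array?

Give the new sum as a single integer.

Old value at index 4: -18
New value at index 4: 42
Delta = 42 - -18 = 60
New sum = old_sum + delta = 80 + (60) = 140

Answer: 140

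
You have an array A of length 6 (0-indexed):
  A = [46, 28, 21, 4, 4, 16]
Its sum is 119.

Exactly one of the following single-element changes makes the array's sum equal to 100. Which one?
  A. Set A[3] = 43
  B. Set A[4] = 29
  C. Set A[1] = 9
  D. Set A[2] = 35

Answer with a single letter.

Option A: A[3] 4->43, delta=39, new_sum=119+(39)=158
Option B: A[4] 4->29, delta=25, new_sum=119+(25)=144
Option C: A[1] 28->9, delta=-19, new_sum=119+(-19)=100 <-- matches target
Option D: A[2] 21->35, delta=14, new_sum=119+(14)=133

Answer: C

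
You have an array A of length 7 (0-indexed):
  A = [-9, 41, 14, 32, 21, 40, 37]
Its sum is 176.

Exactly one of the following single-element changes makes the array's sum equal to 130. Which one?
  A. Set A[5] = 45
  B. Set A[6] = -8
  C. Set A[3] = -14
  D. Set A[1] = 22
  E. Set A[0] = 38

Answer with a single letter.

Option A: A[5] 40->45, delta=5, new_sum=176+(5)=181
Option B: A[6] 37->-8, delta=-45, new_sum=176+(-45)=131
Option C: A[3] 32->-14, delta=-46, new_sum=176+(-46)=130 <-- matches target
Option D: A[1] 41->22, delta=-19, new_sum=176+(-19)=157
Option E: A[0] -9->38, delta=47, new_sum=176+(47)=223

Answer: C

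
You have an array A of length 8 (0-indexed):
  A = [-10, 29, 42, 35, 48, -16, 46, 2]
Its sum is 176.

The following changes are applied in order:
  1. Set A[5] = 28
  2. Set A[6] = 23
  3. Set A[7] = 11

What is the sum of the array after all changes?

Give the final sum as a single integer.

Answer: 206

Derivation:
Initial sum: 176
Change 1: A[5] -16 -> 28, delta = 44, sum = 220
Change 2: A[6] 46 -> 23, delta = -23, sum = 197
Change 3: A[7] 2 -> 11, delta = 9, sum = 206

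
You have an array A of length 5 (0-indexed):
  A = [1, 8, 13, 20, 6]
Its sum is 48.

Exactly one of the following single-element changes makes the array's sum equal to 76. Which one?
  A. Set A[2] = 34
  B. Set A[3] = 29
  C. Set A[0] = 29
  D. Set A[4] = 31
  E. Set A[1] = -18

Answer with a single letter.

Option A: A[2] 13->34, delta=21, new_sum=48+(21)=69
Option B: A[3] 20->29, delta=9, new_sum=48+(9)=57
Option C: A[0] 1->29, delta=28, new_sum=48+(28)=76 <-- matches target
Option D: A[4] 6->31, delta=25, new_sum=48+(25)=73
Option E: A[1] 8->-18, delta=-26, new_sum=48+(-26)=22

Answer: C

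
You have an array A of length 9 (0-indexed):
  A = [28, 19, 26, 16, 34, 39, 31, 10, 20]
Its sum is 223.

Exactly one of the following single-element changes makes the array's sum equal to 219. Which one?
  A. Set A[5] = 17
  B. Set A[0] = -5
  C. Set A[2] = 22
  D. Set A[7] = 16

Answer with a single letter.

Option A: A[5] 39->17, delta=-22, new_sum=223+(-22)=201
Option B: A[0] 28->-5, delta=-33, new_sum=223+(-33)=190
Option C: A[2] 26->22, delta=-4, new_sum=223+(-4)=219 <-- matches target
Option D: A[7] 10->16, delta=6, new_sum=223+(6)=229

Answer: C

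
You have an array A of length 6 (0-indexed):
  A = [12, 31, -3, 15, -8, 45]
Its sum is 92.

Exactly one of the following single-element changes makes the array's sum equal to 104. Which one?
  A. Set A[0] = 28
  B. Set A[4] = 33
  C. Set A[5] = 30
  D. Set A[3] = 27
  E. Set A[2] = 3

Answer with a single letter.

Answer: D

Derivation:
Option A: A[0] 12->28, delta=16, new_sum=92+(16)=108
Option B: A[4] -8->33, delta=41, new_sum=92+(41)=133
Option C: A[5] 45->30, delta=-15, new_sum=92+(-15)=77
Option D: A[3] 15->27, delta=12, new_sum=92+(12)=104 <-- matches target
Option E: A[2] -3->3, delta=6, new_sum=92+(6)=98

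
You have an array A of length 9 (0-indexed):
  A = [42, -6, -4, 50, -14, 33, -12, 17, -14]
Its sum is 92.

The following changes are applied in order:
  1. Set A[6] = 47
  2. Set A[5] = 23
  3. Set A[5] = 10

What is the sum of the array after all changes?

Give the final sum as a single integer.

Initial sum: 92
Change 1: A[6] -12 -> 47, delta = 59, sum = 151
Change 2: A[5] 33 -> 23, delta = -10, sum = 141
Change 3: A[5] 23 -> 10, delta = -13, sum = 128

Answer: 128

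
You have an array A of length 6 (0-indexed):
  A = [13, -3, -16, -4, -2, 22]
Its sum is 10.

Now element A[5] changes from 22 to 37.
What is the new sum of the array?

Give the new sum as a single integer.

Answer: 25

Derivation:
Old value at index 5: 22
New value at index 5: 37
Delta = 37 - 22 = 15
New sum = old_sum + delta = 10 + (15) = 25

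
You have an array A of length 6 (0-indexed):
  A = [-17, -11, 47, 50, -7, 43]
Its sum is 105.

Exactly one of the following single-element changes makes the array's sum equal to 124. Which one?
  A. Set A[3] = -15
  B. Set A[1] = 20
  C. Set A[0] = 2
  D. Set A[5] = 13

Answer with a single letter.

Option A: A[3] 50->-15, delta=-65, new_sum=105+(-65)=40
Option B: A[1] -11->20, delta=31, new_sum=105+(31)=136
Option C: A[0] -17->2, delta=19, new_sum=105+(19)=124 <-- matches target
Option D: A[5] 43->13, delta=-30, new_sum=105+(-30)=75

Answer: C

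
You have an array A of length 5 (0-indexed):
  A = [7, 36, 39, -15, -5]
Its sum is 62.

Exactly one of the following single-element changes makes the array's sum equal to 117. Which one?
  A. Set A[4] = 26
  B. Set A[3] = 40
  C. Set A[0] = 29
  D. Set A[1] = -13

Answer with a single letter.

Option A: A[4] -5->26, delta=31, new_sum=62+(31)=93
Option B: A[3] -15->40, delta=55, new_sum=62+(55)=117 <-- matches target
Option C: A[0] 7->29, delta=22, new_sum=62+(22)=84
Option D: A[1] 36->-13, delta=-49, new_sum=62+(-49)=13

Answer: B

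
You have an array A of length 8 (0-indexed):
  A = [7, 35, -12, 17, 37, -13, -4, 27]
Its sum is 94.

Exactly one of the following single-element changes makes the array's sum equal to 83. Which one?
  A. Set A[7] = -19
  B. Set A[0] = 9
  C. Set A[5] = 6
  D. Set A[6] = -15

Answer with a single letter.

Option A: A[7] 27->-19, delta=-46, new_sum=94+(-46)=48
Option B: A[0] 7->9, delta=2, new_sum=94+(2)=96
Option C: A[5] -13->6, delta=19, new_sum=94+(19)=113
Option D: A[6] -4->-15, delta=-11, new_sum=94+(-11)=83 <-- matches target

Answer: D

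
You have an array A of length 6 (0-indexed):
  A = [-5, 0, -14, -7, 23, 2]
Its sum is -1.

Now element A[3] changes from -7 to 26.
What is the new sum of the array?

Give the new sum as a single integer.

Old value at index 3: -7
New value at index 3: 26
Delta = 26 - -7 = 33
New sum = old_sum + delta = -1 + (33) = 32

Answer: 32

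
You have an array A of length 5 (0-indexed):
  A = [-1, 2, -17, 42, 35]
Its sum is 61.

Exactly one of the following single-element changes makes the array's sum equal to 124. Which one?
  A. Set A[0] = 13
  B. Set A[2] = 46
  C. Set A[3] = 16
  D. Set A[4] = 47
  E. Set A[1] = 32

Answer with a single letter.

Answer: B

Derivation:
Option A: A[0] -1->13, delta=14, new_sum=61+(14)=75
Option B: A[2] -17->46, delta=63, new_sum=61+(63)=124 <-- matches target
Option C: A[3] 42->16, delta=-26, new_sum=61+(-26)=35
Option D: A[4] 35->47, delta=12, new_sum=61+(12)=73
Option E: A[1] 2->32, delta=30, new_sum=61+(30)=91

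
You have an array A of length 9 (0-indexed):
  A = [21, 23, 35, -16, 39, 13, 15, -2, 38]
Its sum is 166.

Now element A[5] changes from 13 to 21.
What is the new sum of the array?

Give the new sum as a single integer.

Answer: 174

Derivation:
Old value at index 5: 13
New value at index 5: 21
Delta = 21 - 13 = 8
New sum = old_sum + delta = 166 + (8) = 174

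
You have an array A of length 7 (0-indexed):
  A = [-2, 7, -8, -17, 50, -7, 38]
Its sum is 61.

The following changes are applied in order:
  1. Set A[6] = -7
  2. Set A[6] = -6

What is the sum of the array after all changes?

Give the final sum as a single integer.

Initial sum: 61
Change 1: A[6] 38 -> -7, delta = -45, sum = 16
Change 2: A[6] -7 -> -6, delta = 1, sum = 17

Answer: 17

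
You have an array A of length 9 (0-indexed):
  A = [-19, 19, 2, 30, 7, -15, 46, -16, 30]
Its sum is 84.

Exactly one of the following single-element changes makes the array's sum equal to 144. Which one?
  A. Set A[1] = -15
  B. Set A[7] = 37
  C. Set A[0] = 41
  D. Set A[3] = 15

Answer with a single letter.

Answer: C

Derivation:
Option A: A[1] 19->-15, delta=-34, new_sum=84+(-34)=50
Option B: A[7] -16->37, delta=53, new_sum=84+(53)=137
Option C: A[0] -19->41, delta=60, new_sum=84+(60)=144 <-- matches target
Option D: A[3] 30->15, delta=-15, new_sum=84+(-15)=69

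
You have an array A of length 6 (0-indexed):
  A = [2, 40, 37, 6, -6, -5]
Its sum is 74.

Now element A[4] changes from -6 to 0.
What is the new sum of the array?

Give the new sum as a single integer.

Answer: 80

Derivation:
Old value at index 4: -6
New value at index 4: 0
Delta = 0 - -6 = 6
New sum = old_sum + delta = 74 + (6) = 80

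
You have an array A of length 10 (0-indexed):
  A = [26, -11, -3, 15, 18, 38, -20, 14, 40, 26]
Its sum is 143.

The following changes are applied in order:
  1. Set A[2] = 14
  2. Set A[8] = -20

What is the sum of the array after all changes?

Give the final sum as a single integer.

Initial sum: 143
Change 1: A[2] -3 -> 14, delta = 17, sum = 160
Change 2: A[8] 40 -> -20, delta = -60, sum = 100

Answer: 100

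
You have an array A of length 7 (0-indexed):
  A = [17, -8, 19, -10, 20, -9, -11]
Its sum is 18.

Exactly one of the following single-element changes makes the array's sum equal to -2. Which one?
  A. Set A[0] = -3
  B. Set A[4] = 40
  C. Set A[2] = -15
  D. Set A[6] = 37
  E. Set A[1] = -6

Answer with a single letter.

Option A: A[0] 17->-3, delta=-20, new_sum=18+(-20)=-2 <-- matches target
Option B: A[4] 20->40, delta=20, new_sum=18+(20)=38
Option C: A[2] 19->-15, delta=-34, new_sum=18+(-34)=-16
Option D: A[6] -11->37, delta=48, new_sum=18+(48)=66
Option E: A[1] -8->-6, delta=2, new_sum=18+(2)=20

Answer: A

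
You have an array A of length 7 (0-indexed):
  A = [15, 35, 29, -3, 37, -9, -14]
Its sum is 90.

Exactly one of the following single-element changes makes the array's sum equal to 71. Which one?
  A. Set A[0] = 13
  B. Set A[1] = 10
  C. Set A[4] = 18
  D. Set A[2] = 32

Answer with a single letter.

Option A: A[0] 15->13, delta=-2, new_sum=90+(-2)=88
Option B: A[1] 35->10, delta=-25, new_sum=90+(-25)=65
Option C: A[4] 37->18, delta=-19, new_sum=90+(-19)=71 <-- matches target
Option D: A[2] 29->32, delta=3, new_sum=90+(3)=93

Answer: C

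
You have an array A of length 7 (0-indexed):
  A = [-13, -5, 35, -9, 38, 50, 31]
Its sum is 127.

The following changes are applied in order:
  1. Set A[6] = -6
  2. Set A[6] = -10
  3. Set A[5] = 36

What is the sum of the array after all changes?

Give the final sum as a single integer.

Answer: 72

Derivation:
Initial sum: 127
Change 1: A[6] 31 -> -6, delta = -37, sum = 90
Change 2: A[6] -6 -> -10, delta = -4, sum = 86
Change 3: A[5] 50 -> 36, delta = -14, sum = 72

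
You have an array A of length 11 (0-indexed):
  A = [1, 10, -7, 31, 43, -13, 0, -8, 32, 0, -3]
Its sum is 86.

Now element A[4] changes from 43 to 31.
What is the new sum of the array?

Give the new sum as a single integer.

Old value at index 4: 43
New value at index 4: 31
Delta = 31 - 43 = -12
New sum = old_sum + delta = 86 + (-12) = 74

Answer: 74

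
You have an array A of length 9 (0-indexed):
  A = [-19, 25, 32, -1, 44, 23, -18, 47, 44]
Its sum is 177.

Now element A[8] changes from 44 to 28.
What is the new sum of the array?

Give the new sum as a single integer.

Answer: 161

Derivation:
Old value at index 8: 44
New value at index 8: 28
Delta = 28 - 44 = -16
New sum = old_sum + delta = 177 + (-16) = 161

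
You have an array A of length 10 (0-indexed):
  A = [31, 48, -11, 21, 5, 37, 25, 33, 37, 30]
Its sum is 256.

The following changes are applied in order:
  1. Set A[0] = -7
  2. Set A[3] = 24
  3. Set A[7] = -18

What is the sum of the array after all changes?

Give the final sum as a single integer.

Answer: 170

Derivation:
Initial sum: 256
Change 1: A[0] 31 -> -7, delta = -38, sum = 218
Change 2: A[3] 21 -> 24, delta = 3, sum = 221
Change 3: A[7] 33 -> -18, delta = -51, sum = 170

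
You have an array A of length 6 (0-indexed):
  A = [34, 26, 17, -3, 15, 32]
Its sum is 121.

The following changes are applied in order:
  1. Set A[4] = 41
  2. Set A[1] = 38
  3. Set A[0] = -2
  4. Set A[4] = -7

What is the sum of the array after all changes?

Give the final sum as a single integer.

Answer: 75

Derivation:
Initial sum: 121
Change 1: A[4] 15 -> 41, delta = 26, sum = 147
Change 2: A[1] 26 -> 38, delta = 12, sum = 159
Change 3: A[0] 34 -> -2, delta = -36, sum = 123
Change 4: A[4] 41 -> -7, delta = -48, sum = 75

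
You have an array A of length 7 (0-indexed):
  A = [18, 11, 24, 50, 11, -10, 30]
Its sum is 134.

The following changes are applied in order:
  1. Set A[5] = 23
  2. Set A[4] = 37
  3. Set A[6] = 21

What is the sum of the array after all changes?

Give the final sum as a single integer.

Answer: 184

Derivation:
Initial sum: 134
Change 1: A[5] -10 -> 23, delta = 33, sum = 167
Change 2: A[4] 11 -> 37, delta = 26, sum = 193
Change 3: A[6] 30 -> 21, delta = -9, sum = 184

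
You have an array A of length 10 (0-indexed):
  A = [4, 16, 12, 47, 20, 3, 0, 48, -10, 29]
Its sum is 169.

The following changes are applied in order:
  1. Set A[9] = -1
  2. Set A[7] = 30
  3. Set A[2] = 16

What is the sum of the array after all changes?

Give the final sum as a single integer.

Initial sum: 169
Change 1: A[9] 29 -> -1, delta = -30, sum = 139
Change 2: A[7] 48 -> 30, delta = -18, sum = 121
Change 3: A[2] 12 -> 16, delta = 4, sum = 125

Answer: 125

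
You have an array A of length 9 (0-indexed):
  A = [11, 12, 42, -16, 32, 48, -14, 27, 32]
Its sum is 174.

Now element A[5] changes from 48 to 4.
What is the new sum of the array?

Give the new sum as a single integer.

Answer: 130

Derivation:
Old value at index 5: 48
New value at index 5: 4
Delta = 4 - 48 = -44
New sum = old_sum + delta = 174 + (-44) = 130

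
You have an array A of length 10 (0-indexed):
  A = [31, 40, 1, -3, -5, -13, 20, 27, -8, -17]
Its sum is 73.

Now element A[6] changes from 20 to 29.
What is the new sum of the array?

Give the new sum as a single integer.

Answer: 82

Derivation:
Old value at index 6: 20
New value at index 6: 29
Delta = 29 - 20 = 9
New sum = old_sum + delta = 73 + (9) = 82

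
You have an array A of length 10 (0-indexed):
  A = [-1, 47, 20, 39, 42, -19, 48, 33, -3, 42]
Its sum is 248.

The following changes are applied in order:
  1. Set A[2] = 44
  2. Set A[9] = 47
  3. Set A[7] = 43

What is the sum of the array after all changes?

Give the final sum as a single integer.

Initial sum: 248
Change 1: A[2] 20 -> 44, delta = 24, sum = 272
Change 2: A[9] 42 -> 47, delta = 5, sum = 277
Change 3: A[7] 33 -> 43, delta = 10, sum = 287

Answer: 287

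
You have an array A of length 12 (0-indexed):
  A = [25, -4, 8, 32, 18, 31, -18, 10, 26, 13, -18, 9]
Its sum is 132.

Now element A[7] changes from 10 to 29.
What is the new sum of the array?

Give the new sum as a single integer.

Old value at index 7: 10
New value at index 7: 29
Delta = 29 - 10 = 19
New sum = old_sum + delta = 132 + (19) = 151

Answer: 151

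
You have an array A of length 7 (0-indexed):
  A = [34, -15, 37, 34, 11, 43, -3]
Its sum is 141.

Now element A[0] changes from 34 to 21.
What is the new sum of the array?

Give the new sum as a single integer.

Answer: 128

Derivation:
Old value at index 0: 34
New value at index 0: 21
Delta = 21 - 34 = -13
New sum = old_sum + delta = 141 + (-13) = 128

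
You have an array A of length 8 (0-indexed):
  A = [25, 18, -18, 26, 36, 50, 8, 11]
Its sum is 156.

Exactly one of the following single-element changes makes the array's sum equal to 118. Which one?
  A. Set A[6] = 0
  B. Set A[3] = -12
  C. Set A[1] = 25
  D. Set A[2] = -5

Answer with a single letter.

Answer: B

Derivation:
Option A: A[6] 8->0, delta=-8, new_sum=156+(-8)=148
Option B: A[3] 26->-12, delta=-38, new_sum=156+(-38)=118 <-- matches target
Option C: A[1] 18->25, delta=7, new_sum=156+(7)=163
Option D: A[2] -18->-5, delta=13, new_sum=156+(13)=169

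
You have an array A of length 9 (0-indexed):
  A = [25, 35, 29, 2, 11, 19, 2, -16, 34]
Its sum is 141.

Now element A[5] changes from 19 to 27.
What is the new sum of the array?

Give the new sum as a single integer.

Old value at index 5: 19
New value at index 5: 27
Delta = 27 - 19 = 8
New sum = old_sum + delta = 141 + (8) = 149

Answer: 149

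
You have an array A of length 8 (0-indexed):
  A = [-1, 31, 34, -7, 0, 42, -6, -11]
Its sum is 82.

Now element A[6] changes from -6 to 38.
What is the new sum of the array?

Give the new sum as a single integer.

Answer: 126

Derivation:
Old value at index 6: -6
New value at index 6: 38
Delta = 38 - -6 = 44
New sum = old_sum + delta = 82 + (44) = 126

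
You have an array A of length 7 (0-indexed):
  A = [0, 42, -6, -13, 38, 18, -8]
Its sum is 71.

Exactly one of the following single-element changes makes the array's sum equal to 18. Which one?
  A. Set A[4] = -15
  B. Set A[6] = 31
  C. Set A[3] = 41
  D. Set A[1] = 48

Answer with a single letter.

Answer: A

Derivation:
Option A: A[4] 38->-15, delta=-53, new_sum=71+(-53)=18 <-- matches target
Option B: A[6] -8->31, delta=39, new_sum=71+(39)=110
Option C: A[3] -13->41, delta=54, new_sum=71+(54)=125
Option D: A[1] 42->48, delta=6, new_sum=71+(6)=77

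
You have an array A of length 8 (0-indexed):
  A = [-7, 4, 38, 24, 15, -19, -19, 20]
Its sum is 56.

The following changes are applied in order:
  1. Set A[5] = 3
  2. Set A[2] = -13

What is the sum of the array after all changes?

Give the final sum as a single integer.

Initial sum: 56
Change 1: A[5] -19 -> 3, delta = 22, sum = 78
Change 2: A[2] 38 -> -13, delta = -51, sum = 27

Answer: 27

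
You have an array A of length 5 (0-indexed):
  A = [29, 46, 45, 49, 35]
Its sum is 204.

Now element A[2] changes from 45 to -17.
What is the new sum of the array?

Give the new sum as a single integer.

Old value at index 2: 45
New value at index 2: -17
Delta = -17 - 45 = -62
New sum = old_sum + delta = 204 + (-62) = 142

Answer: 142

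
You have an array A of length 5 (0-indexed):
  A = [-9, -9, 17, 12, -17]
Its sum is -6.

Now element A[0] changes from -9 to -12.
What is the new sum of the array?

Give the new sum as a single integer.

Old value at index 0: -9
New value at index 0: -12
Delta = -12 - -9 = -3
New sum = old_sum + delta = -6 + (-3) = -9

Answer: -9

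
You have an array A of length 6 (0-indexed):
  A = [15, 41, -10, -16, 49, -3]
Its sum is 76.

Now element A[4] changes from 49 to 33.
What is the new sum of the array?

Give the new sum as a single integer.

Old value at index 4: 49
New value at index 4: 33
Delta = 33 - 49 = -16
New sum = old_sum + delta = 76 + (-16) = 60

Answer: 60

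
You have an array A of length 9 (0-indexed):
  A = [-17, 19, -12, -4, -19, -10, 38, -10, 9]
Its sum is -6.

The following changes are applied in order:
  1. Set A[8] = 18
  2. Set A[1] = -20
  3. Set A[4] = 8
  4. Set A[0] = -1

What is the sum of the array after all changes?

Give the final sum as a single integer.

Answer: 7

Derivation:
Initial sum: -6
Change 1: A[8] 9 -> 18, delta = 9, sum = 3
Change 2: A[1] 19 -> -20, delta = -39, sum = -36
Change 3: A[4] -19 -> 8, delta = 27, sum = -9
Change 4: A[0] -17 -> -1, delta = 16, sum = 7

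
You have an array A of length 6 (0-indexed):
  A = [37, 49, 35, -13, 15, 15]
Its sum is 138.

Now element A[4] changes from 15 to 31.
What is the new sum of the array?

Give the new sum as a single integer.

Answer: 154

Derivation:
Old value at index 4: 15
New value at index 4: 31
Delta = 31 - 15 = 16
New sum = old_sum + delta = 138 + (16) = 154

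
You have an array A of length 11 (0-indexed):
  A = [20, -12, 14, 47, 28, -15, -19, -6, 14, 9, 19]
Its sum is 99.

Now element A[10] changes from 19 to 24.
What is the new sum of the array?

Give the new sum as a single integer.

Old value at index 10: 19
New value at index 10: 24
Delta = 24 - 19 = 5
New sum = old_sum + delta = 99 + (5) = 104

Answer: 104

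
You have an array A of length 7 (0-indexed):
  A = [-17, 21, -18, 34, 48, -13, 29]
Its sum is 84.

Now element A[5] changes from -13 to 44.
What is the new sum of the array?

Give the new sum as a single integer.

Old value at index 5: -13
New value at index 5: 44
Delta = 44 - -13 = 57
New sum = old_sum + delta = 84 + (57) = 141

Answer: 141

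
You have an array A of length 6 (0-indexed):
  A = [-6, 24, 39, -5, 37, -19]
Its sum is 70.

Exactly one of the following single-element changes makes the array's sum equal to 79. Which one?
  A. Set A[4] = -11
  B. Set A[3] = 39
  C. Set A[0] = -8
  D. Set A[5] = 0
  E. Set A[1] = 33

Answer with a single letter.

Answer: E

Derivation:
Option A: A[4] 37->-11, delta=-48, new_sum=70+(-48)=22
Option B: A[3] -5->39, delta=44, new_sum=70+(44)=114
Option C: A[0] -6->-8, delta=-2, new_sum=70+(-2)=68
Option D: A[5] -19->0, delta=19, new_sum=70+(19)=89
Option E: A[1] 24->33, delta=9, new_sum=70+(9)=79 <-- matches target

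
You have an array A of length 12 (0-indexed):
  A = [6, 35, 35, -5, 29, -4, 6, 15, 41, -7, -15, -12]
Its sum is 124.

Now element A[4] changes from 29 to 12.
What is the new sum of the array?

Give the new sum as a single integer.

Answer: 107

Derivation:
Old value at index 4: 29
New value at index 4: 12
Delta = 12 - 29 = -17
New sum = old_sum + delta = 124 + (-17) = 107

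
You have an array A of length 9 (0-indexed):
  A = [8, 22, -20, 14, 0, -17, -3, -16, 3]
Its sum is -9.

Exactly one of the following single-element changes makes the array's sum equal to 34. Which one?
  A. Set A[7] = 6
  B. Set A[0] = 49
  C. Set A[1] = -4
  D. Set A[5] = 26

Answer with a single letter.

Option A: A[7] -16->6, delta=22, new_sum=-9+(22)=13
Option B: A[0] 8->49, delta=41, new_sum=-9+(41)=32
Option C: A[1] 22->-4, delta=-26, new_sum=-9+(-26)=-35
Option D: A[5] -17->26, delta=43, new_sum=-9+(43)=34 <-- matches target

Answer: D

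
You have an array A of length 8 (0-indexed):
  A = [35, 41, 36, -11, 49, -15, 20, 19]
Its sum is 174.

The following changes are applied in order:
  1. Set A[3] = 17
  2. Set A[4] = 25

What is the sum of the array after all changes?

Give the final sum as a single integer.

Initial sum: 174
Change 1: A[3] -11 -> 17, delta = 28, sum = 202
Change 2: A[4] 49 -> 25, delta = -24, sum = 178

Answer: 178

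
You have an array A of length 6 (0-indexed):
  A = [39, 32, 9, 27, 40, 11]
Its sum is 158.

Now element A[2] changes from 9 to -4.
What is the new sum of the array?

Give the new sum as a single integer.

Answer: 145

Derivation:
Old value at index 2: 9
New value at index 2: -4
Delta = -4 - 9 = -13
New sum = old_sum + delta = 158 + (-13) = 145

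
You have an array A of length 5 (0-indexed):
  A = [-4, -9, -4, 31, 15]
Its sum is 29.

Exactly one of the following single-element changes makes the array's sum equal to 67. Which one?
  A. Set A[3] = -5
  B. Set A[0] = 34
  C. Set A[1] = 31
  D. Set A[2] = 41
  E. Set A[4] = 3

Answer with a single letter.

Answer: B

Derivation:
Option A: A[3] 31->-5, delta=-36, new_sum=29+(-36)=-7
Option B: A[0] -4->34, delta=38, new_sum=29+(38)=67 <-- matches target
Option C: A[1] -9->31, delta=40, new_sum=29+(40)=69
Option D: A[2] -4->41, delta=45, new_sum=29+(45)=74
Option E: A[4] 15->3, delta=-12, new_sum=29+(-12)=17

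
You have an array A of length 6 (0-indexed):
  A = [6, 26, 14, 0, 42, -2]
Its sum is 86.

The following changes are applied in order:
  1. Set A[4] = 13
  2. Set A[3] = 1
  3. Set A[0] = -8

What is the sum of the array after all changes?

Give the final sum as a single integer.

Initial sum: 86
Change 1: A[4] 42 -> 13, delta = -29, sum = 57
Change 2: A[3] 0 -> 1, delta = 1, sum = 58
Change 3: A[0] 6 -> -8, delta = -14, sum = 44

Answer: 44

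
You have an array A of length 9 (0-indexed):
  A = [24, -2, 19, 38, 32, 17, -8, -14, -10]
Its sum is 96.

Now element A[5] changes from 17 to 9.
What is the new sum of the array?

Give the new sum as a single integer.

Answer: 88

Derivation:
Old value at index 5: 17
New value at index 5: 9
Delta = 9 - 17 = -8
New sum = old_sum + delta = 96 + (-8) = 88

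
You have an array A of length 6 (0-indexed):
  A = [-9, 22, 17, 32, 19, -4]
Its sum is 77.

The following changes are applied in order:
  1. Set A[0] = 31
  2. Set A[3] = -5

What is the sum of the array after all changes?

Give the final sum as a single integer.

Initial sum: 77
Change 1: A[0] -9 -> 31, delta = 40, sum = 117
Change 2: A[3] 32 -> -5, delta = -37, sum = 80

Answer: 80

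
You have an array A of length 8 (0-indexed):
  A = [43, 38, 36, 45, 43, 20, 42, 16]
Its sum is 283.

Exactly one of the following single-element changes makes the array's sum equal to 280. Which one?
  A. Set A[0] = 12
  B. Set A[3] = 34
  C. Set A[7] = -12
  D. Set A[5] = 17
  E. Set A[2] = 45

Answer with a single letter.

Option A: A[0] 43->12, delta=-31, new_sum=283+(-31)=252
Option B: A[3] 45->34, delta=-11, new_sum=283+(-11)=272
Option C: A[7] 16->-12, delta=-28, new_sum=283+(-28)=255
Option D: A[5] 20->17, delta=-3, new_sum=283+(-3)=280 <-- matches target
Option E: A[2] 36->45, delta=9, new_sum=283+(9)=292

Answer: D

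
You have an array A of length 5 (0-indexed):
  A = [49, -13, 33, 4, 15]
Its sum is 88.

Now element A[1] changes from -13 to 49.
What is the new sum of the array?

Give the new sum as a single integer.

Old value at index 1: -13
New value at index 1: 49
Delta = 49 - -13 = 62
New sum = old_sum + delta = 88 + (62) = 150

Answer: 150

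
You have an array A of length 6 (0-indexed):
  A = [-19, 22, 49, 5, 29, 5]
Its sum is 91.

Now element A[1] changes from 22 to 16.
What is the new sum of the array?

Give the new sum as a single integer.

Answer: 85

Derivation:
Old value at index 1: 22
New value at index 1: 16
Delta = 16 - 22 = -6
New sum = old_sum + delta = 91 + (-6) = 85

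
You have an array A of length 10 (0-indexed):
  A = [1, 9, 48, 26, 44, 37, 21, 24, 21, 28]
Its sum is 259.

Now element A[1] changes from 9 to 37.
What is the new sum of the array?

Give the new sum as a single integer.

Old value at index 1: 9
New value at index 1: 37
Delta = 37 - 9 = 28
New sum = old_sum + delta = 259 + (28) = 287

Answer: 287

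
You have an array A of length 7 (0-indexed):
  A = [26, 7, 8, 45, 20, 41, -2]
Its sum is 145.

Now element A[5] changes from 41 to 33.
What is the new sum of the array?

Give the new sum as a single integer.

Answer: 137

Derivation:
Old value at index 5: 41
New value at index 5: 33
Delta = 33 - 41 = -8
New sum = old_sum + delta = 145 + (-8) = 137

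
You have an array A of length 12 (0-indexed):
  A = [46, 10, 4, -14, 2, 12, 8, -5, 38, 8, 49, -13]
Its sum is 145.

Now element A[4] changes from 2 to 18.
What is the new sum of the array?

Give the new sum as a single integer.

Old value at index 4: 2
New value at index 4: 18
Delta = 18 - 2 = 16
New sum = old_sum + delta = 145 + (16) = 161

Answer: 161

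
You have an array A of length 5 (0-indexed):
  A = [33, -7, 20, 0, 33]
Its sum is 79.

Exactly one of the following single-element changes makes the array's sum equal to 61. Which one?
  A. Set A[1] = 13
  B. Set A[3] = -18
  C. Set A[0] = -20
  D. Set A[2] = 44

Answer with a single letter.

Option A: A[1] -7->13, delta=20, new_sum=79+(20)=99
Option B: A[3] 0->-18, delta=-18, new_sum=79+(-18)=61 <-- matches target
Option C: A[0] 33->-20, delta=-53, new_sum=79+(-53)=26
Option D: A[2] 20->44, delta=24, new_sum=79+(24)=103

Answer: B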